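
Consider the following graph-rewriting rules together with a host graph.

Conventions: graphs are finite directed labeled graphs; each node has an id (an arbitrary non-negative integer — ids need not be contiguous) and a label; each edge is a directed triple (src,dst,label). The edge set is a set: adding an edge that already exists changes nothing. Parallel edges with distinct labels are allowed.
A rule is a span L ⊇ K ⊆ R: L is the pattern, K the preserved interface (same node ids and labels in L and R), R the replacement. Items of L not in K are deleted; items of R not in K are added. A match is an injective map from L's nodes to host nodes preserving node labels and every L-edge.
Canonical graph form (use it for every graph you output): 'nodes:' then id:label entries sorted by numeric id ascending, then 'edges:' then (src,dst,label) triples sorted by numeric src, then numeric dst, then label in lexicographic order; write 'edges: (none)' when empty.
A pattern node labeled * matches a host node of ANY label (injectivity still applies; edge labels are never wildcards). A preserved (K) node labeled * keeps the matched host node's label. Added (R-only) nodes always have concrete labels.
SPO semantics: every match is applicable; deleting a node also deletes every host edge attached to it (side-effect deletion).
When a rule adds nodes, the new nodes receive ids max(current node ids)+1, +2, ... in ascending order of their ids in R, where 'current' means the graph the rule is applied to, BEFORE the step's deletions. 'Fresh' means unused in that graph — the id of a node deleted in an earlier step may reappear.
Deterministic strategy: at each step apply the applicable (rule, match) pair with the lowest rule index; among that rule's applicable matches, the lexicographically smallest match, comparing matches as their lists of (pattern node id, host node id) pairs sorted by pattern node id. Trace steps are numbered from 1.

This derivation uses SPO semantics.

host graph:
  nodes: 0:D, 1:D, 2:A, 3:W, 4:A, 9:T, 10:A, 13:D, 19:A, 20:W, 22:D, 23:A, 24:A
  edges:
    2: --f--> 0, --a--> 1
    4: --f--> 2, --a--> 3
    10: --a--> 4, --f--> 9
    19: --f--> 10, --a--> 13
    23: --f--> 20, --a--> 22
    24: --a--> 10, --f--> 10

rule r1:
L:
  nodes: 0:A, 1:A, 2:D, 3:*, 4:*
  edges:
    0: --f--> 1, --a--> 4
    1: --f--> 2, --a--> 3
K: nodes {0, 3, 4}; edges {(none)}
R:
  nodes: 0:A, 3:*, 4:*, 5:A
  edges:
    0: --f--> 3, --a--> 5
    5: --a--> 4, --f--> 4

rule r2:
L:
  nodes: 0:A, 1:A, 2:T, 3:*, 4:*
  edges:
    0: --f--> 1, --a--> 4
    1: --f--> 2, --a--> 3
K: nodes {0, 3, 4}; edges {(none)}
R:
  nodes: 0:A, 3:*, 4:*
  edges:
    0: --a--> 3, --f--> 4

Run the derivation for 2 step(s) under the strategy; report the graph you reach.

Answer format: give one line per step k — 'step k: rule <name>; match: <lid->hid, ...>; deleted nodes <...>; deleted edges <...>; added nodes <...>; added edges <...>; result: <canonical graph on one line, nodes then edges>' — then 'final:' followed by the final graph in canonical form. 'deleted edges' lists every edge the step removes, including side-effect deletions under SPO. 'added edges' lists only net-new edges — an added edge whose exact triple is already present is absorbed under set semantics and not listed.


step 1: rule r1; match: 0->4, 1->2, 2->0, 3->1, 4->3; deleted nodes 0, 2; deleted edges (2,0,f); (2,1,a); (4,2,f); (4,3,a); added nodes 25; added edges (4,1,f); (4,25,a); (25,3,a); (25,3,f); result: nodes: 1:D, 3:W, 4:A, 9:T, 10:A, 13:D, 19:A, 20:W, 22:D, 23:A, 24:A, 25:A edges: (4,1,f); (4,25,a); (10,4,a); (10,9,f); (19,10,f); (19,13,a); (23,20,f); (23,22,a); (24,10,a); (24,10,f); (25,3,a); (25,3,f)
step 2: rule r2; match: 0->19, 1->10, 2->9, 3->4, 4->13; deleted nodes 9, 10; deleted edges (10,4,a); (10,9,f); (19,10,f); (19,13,a); (24,10,a); (24,10,f); added nodes (none); added edges (19,4,a); (19,13,f); result: nodes: 1:D, 3:W, 4:A, 13:D, 19:A, 20:W, 22:D, 23:A, 24:A, 25:A edges: (4,1,f); (4,25,a); (19,4,a); (19,13,f); (23,20,f); (23,22,a); (25,3,a); (25,3,f)
final:
nodes: 1:D, 3:W, 4:A, 13:D, 19:A, 20:W, 22:D, 23:A, 24:A, 25:A
edges: (4,1,f); (4,25,a); (19,4,a); (19,13,f); (23,20,f); (23,22,a); (25,3,a); (25,3,f)


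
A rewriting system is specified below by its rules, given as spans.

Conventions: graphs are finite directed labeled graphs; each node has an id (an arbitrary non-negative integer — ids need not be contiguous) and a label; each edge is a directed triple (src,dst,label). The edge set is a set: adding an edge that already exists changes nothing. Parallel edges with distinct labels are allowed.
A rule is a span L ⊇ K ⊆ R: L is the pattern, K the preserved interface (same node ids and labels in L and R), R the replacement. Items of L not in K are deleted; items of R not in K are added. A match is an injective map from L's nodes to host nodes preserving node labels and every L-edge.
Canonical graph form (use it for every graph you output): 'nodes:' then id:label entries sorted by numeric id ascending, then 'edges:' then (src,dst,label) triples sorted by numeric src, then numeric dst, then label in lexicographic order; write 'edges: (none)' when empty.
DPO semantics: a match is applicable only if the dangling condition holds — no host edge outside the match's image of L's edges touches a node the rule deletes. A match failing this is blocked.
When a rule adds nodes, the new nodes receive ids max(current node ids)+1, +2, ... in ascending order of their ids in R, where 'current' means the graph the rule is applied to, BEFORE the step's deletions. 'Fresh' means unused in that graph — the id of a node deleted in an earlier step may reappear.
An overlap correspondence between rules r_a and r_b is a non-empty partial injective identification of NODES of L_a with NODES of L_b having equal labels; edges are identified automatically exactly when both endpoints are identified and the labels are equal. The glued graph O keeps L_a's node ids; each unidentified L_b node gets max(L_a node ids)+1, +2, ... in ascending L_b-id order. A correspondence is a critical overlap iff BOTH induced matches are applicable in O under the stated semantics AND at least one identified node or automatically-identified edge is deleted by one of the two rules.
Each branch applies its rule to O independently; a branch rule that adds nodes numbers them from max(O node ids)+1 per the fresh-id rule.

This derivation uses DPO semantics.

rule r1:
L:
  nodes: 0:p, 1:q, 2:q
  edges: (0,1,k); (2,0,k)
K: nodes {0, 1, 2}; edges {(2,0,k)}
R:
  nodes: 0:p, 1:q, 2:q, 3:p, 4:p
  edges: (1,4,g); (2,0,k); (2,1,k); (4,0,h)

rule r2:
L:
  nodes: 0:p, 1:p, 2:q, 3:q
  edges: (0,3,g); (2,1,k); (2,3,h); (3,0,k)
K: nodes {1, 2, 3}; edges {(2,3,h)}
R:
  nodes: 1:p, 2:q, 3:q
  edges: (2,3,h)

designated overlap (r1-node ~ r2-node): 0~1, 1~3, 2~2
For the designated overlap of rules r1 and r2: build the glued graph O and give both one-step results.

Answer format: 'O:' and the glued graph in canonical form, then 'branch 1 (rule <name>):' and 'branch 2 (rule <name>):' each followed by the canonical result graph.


O:
nodes: 0:p, 1:q, 2:q, 3:p
edges: (0,1,k); (1,3,k); (2,0,k); (2,1,h); (3,1,g)
branch 1 (rule r1):
nodes: 0:p, 1:q, 2:q, 3:p, 4:p, 5:p
edges: (1,3,k); (1,5,g); (2,0,k); (2,1,h); (2,1,k); (3,1,g); (5,0,h)
branch 2 (rule r2):
nodes: 0:p, 1:q, 2:q
edges: (0,1,k); (2,1,h)


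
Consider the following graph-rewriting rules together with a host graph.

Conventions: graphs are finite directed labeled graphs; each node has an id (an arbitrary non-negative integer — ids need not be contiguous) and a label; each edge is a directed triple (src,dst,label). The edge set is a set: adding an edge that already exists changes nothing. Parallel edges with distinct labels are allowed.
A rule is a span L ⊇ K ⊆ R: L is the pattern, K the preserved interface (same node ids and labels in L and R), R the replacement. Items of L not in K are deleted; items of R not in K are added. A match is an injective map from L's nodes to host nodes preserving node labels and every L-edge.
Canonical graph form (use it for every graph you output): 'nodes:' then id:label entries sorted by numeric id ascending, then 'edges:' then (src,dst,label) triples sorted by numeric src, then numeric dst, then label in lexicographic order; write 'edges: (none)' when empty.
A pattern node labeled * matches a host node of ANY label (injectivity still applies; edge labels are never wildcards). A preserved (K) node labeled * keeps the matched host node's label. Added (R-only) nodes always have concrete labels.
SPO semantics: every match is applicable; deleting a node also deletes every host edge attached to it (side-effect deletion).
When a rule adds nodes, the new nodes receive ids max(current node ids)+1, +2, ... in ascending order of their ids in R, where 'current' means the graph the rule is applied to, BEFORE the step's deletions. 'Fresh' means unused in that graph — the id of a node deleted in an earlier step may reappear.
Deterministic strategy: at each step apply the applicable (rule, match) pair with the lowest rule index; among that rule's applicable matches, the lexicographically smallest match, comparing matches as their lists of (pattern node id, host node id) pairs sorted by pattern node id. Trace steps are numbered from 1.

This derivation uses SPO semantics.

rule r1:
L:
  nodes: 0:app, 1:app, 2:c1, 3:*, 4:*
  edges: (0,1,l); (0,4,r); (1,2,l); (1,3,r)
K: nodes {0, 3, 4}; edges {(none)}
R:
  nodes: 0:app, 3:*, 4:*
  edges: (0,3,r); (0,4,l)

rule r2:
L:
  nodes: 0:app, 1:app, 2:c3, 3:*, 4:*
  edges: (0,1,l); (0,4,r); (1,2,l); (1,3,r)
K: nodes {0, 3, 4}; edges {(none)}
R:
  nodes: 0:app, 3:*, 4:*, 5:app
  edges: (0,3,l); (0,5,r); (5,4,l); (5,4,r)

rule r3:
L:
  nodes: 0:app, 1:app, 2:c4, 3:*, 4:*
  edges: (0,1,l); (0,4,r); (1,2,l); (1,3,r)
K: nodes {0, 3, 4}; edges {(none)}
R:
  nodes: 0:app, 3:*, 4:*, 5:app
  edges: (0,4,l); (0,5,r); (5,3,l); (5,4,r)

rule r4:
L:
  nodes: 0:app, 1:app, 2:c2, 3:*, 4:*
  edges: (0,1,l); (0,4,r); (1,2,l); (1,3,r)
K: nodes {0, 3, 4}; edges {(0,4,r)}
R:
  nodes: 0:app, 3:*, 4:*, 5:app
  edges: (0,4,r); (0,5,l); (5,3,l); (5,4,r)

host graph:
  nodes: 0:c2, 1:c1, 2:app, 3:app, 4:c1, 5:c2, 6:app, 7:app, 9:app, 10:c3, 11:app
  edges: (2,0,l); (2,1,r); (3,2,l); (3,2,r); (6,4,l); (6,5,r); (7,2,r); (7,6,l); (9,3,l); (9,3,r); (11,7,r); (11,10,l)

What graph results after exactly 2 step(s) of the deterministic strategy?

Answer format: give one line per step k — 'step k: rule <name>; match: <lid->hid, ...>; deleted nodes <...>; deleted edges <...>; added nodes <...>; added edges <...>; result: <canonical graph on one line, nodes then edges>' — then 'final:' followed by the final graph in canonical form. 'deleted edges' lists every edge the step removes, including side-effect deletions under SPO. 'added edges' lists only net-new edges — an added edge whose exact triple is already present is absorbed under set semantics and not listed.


step 1: rule r1; match: 0->7, 1->6, 2->4, 3->5, 4->2; deleted nodes 4, 6; deleted edges (6,4,l); (6,5,r); (7,2,r); (7,6,l); added nodes (none); added edges (7,2,l); (7,5,r); result: nodes: 0:c2, 1:c1, 2:app, 3:app, 5:c2, 7:app, 9:app, 10:c3, 11:app edges: (2,0,l); (2,1,r); (3,2,l); (3,2,r); (7,2,l); (7,5,r); (9,3,l); (9,3,r); (11,7,r); (11,10,l)
step 2: rule r4; match: 0->7, 1->2, 2->0, 3->1, 4->5; deleted nodes 0, 2; deleted edges (2,0,l); (2,1,r); (3,2,l); (3,2,r); (7,2,l); added nodes 12; added edges (7,12,l); (12,1,l); (12,5,r); result: nodes: 1:c1, 3:app, 5:c2, 7:app, 9:app, 10:c3, 11:app, 12:app edges: (7,5,r); (7,12,l); (9,3,l); (9,3,r); (11,7,r); (11,10,l); (12,1,l); (12,5,r)
final:
nodes: 1:c1, 3:app, 5:c2, 7:app, 9:app, 10:c3, 11:app, 12:app
edges: (7,5,r); (7,12,l); (9,3,l); (9,3,r); (11,7,r); (11,10,l); (12,1,l); (12,5,r)


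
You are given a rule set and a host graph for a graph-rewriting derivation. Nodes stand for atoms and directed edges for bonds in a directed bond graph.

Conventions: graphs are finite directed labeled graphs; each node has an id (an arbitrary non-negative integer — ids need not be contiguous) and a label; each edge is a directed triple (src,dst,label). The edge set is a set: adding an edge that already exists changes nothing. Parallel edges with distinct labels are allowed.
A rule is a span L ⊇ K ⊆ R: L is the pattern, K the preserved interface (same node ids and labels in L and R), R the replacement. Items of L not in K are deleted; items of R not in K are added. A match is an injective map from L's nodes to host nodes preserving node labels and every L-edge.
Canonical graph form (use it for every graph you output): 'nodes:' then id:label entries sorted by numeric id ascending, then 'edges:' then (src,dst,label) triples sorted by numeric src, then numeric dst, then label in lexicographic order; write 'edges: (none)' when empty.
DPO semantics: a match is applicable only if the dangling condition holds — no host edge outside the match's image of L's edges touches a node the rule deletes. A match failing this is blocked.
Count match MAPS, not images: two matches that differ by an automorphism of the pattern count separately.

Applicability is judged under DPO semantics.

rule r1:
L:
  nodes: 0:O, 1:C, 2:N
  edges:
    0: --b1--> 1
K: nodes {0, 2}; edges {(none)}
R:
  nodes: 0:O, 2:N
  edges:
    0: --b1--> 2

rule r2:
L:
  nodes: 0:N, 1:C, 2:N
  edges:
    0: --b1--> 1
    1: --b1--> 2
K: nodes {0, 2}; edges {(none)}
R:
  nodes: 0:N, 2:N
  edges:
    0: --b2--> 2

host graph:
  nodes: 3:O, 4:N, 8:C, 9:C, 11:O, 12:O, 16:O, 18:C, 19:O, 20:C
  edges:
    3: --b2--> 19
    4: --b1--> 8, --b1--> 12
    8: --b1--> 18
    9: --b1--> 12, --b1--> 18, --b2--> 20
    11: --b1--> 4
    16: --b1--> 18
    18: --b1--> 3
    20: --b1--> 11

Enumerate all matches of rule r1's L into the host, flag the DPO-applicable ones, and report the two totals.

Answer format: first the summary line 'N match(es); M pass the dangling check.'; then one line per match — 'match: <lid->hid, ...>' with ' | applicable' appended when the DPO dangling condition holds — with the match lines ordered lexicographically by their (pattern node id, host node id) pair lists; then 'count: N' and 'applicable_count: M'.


1 match(es); 0 pass the dangling check.
match: 0->16, 1->18, 2->4
count: 1
applicable_count: 0


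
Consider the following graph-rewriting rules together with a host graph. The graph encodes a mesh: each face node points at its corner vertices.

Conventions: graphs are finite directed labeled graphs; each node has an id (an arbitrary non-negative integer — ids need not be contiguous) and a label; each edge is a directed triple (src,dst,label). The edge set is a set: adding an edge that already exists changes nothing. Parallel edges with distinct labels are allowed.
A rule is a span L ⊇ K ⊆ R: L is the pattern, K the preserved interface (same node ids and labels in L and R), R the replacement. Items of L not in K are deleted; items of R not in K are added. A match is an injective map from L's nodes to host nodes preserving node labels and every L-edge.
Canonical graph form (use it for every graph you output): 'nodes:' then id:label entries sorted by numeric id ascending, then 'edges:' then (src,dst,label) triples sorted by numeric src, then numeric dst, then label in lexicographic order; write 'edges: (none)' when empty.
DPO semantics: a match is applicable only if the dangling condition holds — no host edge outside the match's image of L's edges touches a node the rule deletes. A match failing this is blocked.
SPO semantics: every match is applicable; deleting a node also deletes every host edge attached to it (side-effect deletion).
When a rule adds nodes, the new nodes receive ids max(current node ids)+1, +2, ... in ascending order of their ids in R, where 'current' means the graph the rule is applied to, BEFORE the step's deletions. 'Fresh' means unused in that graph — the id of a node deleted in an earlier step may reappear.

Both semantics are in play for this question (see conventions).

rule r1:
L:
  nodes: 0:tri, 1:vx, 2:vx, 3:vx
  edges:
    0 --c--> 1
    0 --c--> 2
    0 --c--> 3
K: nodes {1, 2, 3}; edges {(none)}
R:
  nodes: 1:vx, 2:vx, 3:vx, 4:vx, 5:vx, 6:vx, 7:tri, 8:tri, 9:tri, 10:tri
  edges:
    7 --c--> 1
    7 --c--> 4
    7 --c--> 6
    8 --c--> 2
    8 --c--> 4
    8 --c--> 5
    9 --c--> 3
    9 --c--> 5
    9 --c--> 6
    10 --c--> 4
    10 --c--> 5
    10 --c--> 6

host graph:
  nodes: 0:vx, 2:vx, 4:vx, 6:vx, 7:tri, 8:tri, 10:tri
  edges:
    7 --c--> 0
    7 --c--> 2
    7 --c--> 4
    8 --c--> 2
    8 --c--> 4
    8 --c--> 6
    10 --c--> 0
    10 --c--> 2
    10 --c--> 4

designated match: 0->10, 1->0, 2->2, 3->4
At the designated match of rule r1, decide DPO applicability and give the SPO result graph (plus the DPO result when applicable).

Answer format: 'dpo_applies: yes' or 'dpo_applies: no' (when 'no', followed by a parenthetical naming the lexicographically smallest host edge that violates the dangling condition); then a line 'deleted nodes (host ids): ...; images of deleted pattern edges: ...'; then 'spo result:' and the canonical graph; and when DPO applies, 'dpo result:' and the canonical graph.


dpo_applies: yes
deleted nodes (host ids): 10; images of deleted pattern edges: (10,0,c); (10,2,c); (10,4,c)
spo result:
nodes: 0:vx, 2:vx, 4:vx, 6:vx, 7:tri, 8:tri, 11:vx, 12:vx, 13:vx, 14:tri, 15:tri, 16:tri, 17:tri
edges: (7,0,c); (7,2,c); (7,4,c); (8,2,c); (8,4,c); (8,6,c); (14,0,c); (14,11,c); (14,13,c); (15,2,c); (15,11,c); (15,12,c); (16,4,c); (16,12,c); (16,13,c); (17,11,c); (17,12,c); (17,13,c)
dpo result:
nodes: 0:vx, 2:vx, 4:vx, 6:vx, 7:tri, 8:tri, 11:vx, 12:vx, 13:vx, 14:tri, 15:tri, 16:tri, 17:tri
edges: (7,0,c); (7,2,c); (7,4,c); (8,2,c); (8,4,c); (8,6,c); (14,0,c); (14,11,c); (14,13,c); (15,2,c); (15,11,c); (15,12,c); (16,4,c); (16,12,c); (16,13,c); (17,11,c); (17,12,c); (17,13,c)


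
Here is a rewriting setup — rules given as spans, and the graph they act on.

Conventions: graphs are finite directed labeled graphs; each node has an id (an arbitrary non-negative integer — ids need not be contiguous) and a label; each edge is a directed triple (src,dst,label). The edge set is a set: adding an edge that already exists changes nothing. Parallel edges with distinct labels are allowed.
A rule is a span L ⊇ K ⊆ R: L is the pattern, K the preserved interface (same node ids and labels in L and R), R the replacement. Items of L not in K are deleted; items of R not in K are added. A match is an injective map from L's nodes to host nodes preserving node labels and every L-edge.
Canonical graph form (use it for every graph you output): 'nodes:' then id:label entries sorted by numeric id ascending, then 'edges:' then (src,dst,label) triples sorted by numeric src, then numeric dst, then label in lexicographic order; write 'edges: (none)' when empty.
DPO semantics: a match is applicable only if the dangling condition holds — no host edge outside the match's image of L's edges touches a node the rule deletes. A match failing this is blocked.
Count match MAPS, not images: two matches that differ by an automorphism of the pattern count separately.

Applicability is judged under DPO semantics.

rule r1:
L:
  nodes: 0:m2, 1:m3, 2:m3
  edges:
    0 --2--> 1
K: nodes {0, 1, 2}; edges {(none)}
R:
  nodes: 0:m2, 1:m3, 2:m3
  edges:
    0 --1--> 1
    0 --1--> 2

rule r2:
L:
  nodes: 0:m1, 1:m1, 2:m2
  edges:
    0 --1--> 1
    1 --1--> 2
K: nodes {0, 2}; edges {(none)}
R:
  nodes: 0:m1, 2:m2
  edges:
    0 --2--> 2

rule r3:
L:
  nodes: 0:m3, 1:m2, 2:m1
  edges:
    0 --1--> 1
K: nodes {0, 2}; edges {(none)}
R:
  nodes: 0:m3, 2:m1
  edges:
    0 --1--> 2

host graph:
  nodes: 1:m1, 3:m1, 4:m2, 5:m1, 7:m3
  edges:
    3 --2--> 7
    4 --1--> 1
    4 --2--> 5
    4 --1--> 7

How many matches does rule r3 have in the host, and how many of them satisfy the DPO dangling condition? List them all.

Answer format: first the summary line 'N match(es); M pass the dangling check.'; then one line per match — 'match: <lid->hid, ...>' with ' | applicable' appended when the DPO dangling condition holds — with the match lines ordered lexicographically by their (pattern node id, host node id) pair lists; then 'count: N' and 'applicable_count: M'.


0 match(es); 0 pass the dangling check.
count: 0
applicable_count: 0


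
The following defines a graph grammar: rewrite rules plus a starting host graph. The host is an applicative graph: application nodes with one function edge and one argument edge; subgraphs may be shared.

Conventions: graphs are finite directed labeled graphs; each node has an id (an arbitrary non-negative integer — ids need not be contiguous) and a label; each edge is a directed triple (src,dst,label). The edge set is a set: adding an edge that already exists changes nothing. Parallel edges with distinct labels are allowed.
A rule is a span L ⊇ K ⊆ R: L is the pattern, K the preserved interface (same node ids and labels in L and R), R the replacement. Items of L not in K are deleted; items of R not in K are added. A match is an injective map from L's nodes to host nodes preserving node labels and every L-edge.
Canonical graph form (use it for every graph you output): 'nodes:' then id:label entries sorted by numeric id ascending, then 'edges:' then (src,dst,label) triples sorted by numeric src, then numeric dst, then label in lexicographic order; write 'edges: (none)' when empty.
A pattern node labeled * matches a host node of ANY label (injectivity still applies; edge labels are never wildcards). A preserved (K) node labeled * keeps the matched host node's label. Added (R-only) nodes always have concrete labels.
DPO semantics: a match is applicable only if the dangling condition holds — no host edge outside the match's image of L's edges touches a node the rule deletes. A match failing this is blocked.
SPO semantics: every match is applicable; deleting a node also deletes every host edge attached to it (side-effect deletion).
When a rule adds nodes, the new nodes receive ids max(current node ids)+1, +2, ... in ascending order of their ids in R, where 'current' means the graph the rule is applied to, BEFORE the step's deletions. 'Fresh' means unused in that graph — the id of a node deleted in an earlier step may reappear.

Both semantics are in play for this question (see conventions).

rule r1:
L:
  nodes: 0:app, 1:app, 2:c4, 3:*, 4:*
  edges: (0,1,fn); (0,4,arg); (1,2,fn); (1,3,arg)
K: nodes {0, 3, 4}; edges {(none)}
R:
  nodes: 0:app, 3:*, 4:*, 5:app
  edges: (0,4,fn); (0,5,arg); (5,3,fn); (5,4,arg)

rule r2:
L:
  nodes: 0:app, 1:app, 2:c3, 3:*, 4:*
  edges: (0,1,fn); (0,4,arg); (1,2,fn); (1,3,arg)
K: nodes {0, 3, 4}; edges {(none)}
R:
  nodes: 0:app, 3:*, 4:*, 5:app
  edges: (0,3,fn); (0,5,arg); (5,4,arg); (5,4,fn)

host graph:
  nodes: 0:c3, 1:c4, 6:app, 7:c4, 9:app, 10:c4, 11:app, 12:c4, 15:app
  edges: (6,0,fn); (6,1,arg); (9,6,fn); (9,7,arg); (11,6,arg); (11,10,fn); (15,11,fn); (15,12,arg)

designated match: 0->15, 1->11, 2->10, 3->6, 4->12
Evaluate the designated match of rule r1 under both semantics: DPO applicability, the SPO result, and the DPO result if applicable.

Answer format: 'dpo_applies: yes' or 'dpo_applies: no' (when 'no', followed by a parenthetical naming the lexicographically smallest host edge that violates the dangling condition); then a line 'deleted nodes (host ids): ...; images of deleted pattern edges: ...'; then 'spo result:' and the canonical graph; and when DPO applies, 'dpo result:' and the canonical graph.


dpo_applies: yes
deleted nodes (host ids): 10, 11; images of deleted pattern edges: (11,6,arg); (11,10,fn); (15,11,fn); (15,12,arg)
spo result:
nodes: 0:c3, 1:c4, 6:app, 7:c4, 9:app, 12:c4, 15:app, 16:app
edges: (6,0,fn); (6,1,arg); (9,6,fn); (9,7,arg); (15,12,fn); (15,16,arg); (16,6,fn); (16,12,arg)
dpo result:
nodes: 0:c3, 1:c4, 6:app, 7:c4, 9:app, 12:c4, 15:app, 16:app
edges: (6,0,fn); (6,1,arg); (9,6,fn); (9,7,arg); (15,12,fn); (15,16,arg); (16,6,fn); (16,12,arg)


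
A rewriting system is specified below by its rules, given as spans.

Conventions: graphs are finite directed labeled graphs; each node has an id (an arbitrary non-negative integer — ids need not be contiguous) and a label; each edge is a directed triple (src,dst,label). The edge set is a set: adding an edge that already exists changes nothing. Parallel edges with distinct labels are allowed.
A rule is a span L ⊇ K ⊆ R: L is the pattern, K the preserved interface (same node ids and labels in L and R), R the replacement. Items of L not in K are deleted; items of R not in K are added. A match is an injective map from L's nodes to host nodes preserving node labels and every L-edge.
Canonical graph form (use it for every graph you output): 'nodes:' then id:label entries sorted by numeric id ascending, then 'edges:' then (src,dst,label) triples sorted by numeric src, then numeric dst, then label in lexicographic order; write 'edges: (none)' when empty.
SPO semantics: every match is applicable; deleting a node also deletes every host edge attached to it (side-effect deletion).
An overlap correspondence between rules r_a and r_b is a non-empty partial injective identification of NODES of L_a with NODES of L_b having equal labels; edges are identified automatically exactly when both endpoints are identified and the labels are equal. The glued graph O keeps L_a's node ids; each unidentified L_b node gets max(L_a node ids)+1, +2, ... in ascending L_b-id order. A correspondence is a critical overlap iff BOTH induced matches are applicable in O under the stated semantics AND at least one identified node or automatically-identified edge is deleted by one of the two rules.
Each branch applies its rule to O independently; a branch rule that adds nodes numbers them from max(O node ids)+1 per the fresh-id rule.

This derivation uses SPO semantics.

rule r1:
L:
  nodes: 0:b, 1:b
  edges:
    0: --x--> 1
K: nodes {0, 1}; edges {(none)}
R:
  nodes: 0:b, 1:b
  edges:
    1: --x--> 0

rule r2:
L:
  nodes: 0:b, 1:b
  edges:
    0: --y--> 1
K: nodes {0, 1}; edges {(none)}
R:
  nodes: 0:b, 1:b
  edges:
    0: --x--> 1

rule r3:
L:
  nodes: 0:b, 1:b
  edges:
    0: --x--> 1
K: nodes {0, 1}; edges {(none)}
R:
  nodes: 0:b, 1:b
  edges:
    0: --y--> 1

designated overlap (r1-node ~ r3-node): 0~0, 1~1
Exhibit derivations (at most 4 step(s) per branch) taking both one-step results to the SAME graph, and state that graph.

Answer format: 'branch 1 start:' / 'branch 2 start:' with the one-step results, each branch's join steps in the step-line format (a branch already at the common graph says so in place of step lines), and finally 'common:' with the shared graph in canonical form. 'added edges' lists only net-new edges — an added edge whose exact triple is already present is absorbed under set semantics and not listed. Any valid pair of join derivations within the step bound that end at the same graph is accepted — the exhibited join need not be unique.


branch 1 start:
nodes: 0:b, 1:b
edges: (1,0,x)
branch 2 start:
nodes: 0:b, 1:b
edges: (0,1,y)
branch 1 step 1: rule r1; match: 0->1, 1->0; deleted nodes (none); deleted edges (1,0,x); added nodes (none); added edges (0,1,x); result: nodes: 0:b, 1:b edges: (0,1,x)
branch 2 step 1: rule r2; match: 0->0, 1->1; deleted nodes (none); deleted edges (0,1,y); added nodes (none); added edges (0,1,x); result: nodes: 0:b, 1:b edges: (0,1,x)
common:
nodes: 0:b, 1:b
edges: (0,1,x)


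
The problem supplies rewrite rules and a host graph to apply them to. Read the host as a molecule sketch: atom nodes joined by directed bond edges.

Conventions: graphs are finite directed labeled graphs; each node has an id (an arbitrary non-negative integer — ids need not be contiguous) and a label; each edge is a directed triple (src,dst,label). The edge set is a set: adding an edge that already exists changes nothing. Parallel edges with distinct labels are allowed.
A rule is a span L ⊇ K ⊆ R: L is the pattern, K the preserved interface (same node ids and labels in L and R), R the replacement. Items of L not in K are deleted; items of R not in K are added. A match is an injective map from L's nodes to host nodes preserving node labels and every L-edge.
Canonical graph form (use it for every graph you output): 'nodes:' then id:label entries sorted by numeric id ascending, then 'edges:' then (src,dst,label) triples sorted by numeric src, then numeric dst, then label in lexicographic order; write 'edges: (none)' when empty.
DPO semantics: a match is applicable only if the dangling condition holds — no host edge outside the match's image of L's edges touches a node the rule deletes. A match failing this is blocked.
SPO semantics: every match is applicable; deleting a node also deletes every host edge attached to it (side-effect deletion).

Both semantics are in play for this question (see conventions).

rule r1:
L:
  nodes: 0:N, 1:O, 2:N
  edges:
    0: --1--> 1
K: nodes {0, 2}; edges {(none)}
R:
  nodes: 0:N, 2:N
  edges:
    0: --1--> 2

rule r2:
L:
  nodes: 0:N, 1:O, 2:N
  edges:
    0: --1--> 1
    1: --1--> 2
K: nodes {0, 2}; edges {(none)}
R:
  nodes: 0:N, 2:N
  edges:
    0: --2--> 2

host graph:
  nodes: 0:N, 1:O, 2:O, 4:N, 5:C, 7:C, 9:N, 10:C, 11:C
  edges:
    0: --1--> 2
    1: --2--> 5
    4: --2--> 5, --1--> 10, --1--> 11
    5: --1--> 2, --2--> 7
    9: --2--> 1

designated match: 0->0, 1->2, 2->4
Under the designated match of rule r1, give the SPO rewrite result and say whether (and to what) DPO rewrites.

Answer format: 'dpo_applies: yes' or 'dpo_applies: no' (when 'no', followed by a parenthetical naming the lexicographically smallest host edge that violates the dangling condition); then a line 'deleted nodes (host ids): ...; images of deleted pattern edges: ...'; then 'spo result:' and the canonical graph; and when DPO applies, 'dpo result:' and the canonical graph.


dpo_applies: no
(the rule deletes node 2, which keeps host edge (5,2,1) outside the match image — the dangling condition fails, DPO blocks; SPO proceeds and side-deletes such edges)
deleted nodes (host ids): 2; images of deleted pattern edges: (0,2,1)
spo result:
nodes: 0:N, 1:O, 4:N, 5:C, 7:C, 9:N, 10:C, 11:C
edges: (0,4,1); (1,5,2); (4,5,2); (4,10,1); (4,11,1); (5,7,2); (9,1,2)


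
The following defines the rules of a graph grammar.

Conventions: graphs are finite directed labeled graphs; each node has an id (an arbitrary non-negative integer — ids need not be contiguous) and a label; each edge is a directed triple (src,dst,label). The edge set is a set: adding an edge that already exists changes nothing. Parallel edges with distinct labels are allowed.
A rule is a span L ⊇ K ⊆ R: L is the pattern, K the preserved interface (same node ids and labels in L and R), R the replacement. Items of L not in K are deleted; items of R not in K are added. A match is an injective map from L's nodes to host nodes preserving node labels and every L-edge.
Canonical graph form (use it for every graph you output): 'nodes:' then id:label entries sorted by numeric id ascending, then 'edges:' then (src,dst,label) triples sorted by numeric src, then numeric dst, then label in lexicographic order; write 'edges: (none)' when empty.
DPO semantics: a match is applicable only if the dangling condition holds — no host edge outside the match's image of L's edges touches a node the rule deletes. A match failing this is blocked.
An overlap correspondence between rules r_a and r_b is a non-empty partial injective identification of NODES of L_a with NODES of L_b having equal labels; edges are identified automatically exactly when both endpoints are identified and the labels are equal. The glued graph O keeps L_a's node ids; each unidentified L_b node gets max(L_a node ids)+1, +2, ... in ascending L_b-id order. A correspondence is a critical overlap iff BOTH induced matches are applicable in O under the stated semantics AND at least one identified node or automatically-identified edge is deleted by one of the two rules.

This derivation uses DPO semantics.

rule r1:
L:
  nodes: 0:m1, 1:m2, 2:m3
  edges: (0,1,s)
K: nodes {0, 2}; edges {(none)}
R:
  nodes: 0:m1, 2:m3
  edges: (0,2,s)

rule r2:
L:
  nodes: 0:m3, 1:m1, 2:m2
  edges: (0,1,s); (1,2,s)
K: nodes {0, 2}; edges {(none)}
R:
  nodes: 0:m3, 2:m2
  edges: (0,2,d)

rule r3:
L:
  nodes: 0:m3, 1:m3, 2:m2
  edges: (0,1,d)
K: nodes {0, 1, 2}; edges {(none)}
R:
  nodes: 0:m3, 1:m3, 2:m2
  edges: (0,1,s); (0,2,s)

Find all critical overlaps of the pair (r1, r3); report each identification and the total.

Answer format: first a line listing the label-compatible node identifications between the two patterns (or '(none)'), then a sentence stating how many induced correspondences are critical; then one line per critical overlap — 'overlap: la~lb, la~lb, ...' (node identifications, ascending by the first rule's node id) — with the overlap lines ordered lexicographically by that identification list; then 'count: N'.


label-compatible node identifications between L(r1) and L(r3): 1~2, 2~0, 2~1
3 of the induced correspondences are critical overlaps of r1 and r3.
overlap: 1~2
overlap: 1~2, 2~0
overlap: 1~2, 2~1
count: 3


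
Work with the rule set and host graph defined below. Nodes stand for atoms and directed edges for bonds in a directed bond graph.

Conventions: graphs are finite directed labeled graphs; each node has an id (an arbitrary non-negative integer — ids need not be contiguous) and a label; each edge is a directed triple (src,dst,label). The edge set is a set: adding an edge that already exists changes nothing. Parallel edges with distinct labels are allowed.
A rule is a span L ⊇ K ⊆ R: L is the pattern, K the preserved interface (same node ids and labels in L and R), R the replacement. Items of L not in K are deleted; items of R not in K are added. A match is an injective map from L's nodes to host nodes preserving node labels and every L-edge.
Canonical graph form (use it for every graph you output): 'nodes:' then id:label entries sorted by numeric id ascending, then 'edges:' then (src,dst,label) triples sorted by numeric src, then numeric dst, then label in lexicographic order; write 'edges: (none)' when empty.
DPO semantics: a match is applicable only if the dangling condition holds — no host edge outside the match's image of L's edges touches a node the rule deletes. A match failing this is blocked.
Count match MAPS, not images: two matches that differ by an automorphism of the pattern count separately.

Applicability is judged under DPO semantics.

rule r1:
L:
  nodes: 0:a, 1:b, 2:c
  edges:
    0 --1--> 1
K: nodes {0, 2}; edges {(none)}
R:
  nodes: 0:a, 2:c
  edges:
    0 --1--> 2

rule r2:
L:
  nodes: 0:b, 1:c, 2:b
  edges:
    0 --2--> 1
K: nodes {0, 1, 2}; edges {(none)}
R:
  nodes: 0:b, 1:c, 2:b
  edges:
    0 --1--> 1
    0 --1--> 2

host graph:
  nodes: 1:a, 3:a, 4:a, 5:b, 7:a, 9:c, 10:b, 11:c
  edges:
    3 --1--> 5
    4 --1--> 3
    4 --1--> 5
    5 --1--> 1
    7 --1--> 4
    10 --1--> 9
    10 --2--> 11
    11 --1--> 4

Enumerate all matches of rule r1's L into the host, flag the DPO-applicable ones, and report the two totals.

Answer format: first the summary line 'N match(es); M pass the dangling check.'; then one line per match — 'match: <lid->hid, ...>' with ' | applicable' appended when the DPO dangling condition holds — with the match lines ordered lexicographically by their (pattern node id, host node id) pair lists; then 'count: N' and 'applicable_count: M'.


4 match(es); 0 pass the dangling check.
match: 0->3, 1->5, 2->9
match: 0->3, 1->5, 2->11
match: 0->4, 1->5, 2->9
match: 0->4, 1->5, 2->11
count: 4
applicable_count: 0


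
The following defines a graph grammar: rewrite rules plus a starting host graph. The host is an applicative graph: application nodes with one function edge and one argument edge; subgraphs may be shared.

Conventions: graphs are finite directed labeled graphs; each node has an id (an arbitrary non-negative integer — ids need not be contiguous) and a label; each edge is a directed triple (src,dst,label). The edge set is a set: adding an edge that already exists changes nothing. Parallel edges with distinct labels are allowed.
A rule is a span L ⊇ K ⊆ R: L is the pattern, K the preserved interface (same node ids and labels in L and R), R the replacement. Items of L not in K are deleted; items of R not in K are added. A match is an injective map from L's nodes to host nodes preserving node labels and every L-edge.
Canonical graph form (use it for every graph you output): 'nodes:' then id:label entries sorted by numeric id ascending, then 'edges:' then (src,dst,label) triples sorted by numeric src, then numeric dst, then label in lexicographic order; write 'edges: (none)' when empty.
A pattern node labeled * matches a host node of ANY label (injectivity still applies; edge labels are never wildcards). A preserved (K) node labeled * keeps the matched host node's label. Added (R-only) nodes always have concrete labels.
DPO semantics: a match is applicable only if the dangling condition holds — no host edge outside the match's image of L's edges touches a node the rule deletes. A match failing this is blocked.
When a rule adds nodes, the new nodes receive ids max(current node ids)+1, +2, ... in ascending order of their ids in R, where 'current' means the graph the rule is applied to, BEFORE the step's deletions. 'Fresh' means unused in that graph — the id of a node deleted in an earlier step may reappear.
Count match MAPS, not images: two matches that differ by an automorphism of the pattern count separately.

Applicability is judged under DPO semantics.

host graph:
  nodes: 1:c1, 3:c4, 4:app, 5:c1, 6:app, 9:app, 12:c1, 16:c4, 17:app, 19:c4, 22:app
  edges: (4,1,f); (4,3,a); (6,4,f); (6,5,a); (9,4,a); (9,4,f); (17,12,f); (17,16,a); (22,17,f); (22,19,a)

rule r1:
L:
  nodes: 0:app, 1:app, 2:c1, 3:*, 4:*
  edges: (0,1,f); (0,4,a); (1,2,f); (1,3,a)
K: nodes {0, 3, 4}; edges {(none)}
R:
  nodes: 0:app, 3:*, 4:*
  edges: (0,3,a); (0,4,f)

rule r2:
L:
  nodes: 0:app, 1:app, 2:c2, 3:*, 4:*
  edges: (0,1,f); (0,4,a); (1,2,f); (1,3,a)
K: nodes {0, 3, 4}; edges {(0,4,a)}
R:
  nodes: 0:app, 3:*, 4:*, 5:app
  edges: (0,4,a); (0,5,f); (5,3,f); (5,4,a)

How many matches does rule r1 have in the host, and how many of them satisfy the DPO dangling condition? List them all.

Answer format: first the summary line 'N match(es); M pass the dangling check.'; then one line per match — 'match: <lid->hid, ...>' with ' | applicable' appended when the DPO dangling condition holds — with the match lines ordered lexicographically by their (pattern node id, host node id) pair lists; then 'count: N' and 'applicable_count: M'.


2 match(es); 1 pass the dangling check.
match: 0->6, 1->4, 2->1, 3->3, 4->5
match: 0->22, 1->17, 2->12, 3->16, 4->19 | applicable
count: 2
applicable_count: 1


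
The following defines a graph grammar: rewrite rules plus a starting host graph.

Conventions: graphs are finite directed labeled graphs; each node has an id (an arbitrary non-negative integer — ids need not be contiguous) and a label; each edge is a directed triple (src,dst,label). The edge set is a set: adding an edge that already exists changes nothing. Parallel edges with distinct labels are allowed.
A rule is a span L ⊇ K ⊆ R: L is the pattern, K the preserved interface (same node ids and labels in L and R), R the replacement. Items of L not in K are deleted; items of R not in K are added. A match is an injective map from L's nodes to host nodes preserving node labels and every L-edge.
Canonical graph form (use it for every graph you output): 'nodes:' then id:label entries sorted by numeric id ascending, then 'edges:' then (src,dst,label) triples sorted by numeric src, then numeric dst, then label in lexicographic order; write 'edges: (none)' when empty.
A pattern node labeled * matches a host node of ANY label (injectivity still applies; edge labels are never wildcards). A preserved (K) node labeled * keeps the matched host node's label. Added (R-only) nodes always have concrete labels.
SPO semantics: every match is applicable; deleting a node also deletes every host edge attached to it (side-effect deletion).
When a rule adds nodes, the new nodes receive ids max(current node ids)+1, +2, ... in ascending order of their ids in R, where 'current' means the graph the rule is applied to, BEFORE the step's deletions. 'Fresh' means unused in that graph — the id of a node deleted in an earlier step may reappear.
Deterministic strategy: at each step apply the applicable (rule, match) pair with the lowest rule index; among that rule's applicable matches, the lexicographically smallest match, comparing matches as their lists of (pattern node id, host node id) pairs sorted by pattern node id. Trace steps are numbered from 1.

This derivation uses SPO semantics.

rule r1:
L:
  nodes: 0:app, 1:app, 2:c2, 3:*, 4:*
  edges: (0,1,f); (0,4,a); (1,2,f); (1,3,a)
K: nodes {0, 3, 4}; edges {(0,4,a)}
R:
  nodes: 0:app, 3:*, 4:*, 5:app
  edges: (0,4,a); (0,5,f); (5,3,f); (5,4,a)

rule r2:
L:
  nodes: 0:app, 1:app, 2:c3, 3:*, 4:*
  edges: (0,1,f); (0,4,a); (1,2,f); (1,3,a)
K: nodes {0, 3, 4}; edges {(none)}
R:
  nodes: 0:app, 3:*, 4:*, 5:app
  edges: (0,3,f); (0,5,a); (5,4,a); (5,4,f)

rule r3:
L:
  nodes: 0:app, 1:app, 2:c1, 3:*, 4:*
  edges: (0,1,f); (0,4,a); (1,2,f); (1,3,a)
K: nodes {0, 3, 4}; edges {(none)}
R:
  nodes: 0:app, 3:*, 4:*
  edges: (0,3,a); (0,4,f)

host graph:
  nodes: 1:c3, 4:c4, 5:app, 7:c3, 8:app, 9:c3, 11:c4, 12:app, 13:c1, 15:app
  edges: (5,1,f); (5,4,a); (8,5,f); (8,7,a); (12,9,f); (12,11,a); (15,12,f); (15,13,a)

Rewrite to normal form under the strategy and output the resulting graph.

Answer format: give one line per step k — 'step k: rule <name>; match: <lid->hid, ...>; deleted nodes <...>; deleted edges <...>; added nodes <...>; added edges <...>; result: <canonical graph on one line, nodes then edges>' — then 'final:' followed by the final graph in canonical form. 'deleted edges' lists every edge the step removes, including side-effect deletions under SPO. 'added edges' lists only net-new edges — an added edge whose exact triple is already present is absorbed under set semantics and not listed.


step 1: rule r2; match: 0->8, 1->5, 2->1, 3->4, 4->7; deleted nodes 1, 5; deleted edges (5,1,f); (5,4,a); (8,5,f); (8,7,a); added nodes 16; added edges (8,4,f); (8,16,a); (16,7,a); (16,7,f); result: nodes: 4:c4, 7:c3, 8:app, 9:c3, 11:c4, 12:app, 13:c1, 15:app, 16:app edges: (8,4,f); (8,16,a); (12,9,f); (12,11,a); (15,12,f); (15,13,a); (16,7,a); (16,7,f)
step 2: rule r2; match: 0->15, 1->12, 2->9, 3->11, 4->13; deleted nodes 9, 12; deleted edges (12,9,f); (12,11,a); (15,12,f); (15,13,a); added nodes 17; added edges (15,11,f); (15,17,a); (17,13,a); (17,13,f); result: nodes: 4:c4, 7:c3, 8:app, 11:c4, 13:c1, 15:app, 16:app, 17:app edges: (8,4,f); (8,16,a); (15,11,f); (15,17,a); (16,7,a); (16,7,f); (17,13,a); (17,13,f)
final:
nodes: 4:c4, 7:c3, 8:app, 11:c4, 13:c1, 15:app, 16:app, 17:app
edges: (8,4,f); (8,16,a); (15,11,f); (15,17,a); (16,7,a); (16,7,f); (17,13,a); (17,13,f)
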